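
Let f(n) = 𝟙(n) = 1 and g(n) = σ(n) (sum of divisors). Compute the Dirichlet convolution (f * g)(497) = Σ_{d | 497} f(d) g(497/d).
(𝟙 * σ)(497) = 657

Divisors of 497: [1, 7, 71, 497]. For each d | 497:
  d = 1: 𝟙(1) · σ(497/1) = 1 · 576 = 576
  d = 7: 𝟙(7) · σ(497/7) = 1 · 72 = 72
  d = 71: 𝟙(71) · σ(497/71) = 1 · 8 = 8
  d = 497: 𝟙(497) · σ(497/497) = 1 · 1 = 1
Summing: (𝟙 * σ)(497) = 576 + 72 + 8 + 1 = 657.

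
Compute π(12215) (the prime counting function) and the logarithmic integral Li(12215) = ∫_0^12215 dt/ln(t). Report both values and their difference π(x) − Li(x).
π(12215) = 1460;  Li(12215) ≈ 1483.97;  π(x) − Li(x) ≈ -23.97.

Direct count of primes ≤ 12215 gives π(12215) = 1460. Numerical evaluation of the logarithmic integral gives Li(12215) ≈ 1483.97. The difference π(x) − Li(x) ≈ -23.97 is typically negative for small/moderate x (Li(x) overestimates), though Littlewood's theorem shows this sign changes infinitely often.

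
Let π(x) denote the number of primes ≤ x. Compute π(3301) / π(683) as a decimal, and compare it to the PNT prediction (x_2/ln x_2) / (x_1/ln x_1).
π(3301)/π(683) = 464/124 ≈ 3.7419;  PNT prediction ≈ 3.8933.

π(683) = 124 and π(3301) = 464, so π(3301)/π(683) ≈ 3.7419. The PNT-predicted ratio is (3301/ln(3301)) / (683/ln(683)) ≈ 3.8933. The two agree to within a few percent, as expected.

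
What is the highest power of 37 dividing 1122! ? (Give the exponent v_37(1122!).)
v_37(1122!) = 30

Legendre's formula: v_p(n!) = Σ_{k ≥ 1} ⌊n / p^k⌋. For p = 37, n = 1122, the terms are:
  ⌊1122/37^1⌋ = ⌊1122/37⌋ = 30
(the next term ⌊1122/37^2⌋ = 0, terminating the sum). Summing: v_37(1122!) = 30 = 30.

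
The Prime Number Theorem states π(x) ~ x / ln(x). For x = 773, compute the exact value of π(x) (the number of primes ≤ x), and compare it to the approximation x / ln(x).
π(773) = 137;  x/ln(x) ≈ 116.24;  relative error ≈ 15.16%.

Directly count primes up to 773: π(773) = 137. The PNT approximation gives 773/ln(773) ≈ 773/6.65028 ≈ 116.24. Relative error (π(x) − x/ln(x)) / π(x) ≈ 15.16%; the approximation is known to undercount slightly (Li(x) is a better estimate).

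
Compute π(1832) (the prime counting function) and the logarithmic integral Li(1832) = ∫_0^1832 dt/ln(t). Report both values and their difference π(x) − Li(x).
π(1832) = 282;  Li(1832) ≈ 292.58;  π(x) − Li(x) ≈ -10.58.

Direct count of primes ≤ 1832 gives π(1832) = 282. Numerical evaluation of the logarithmic integral gives Li(1832) ≈ 292.58. The difference π(x) − Li(x) ≈ -10.58 is typically negative for small/moderate x (Li(x) overestimates), though Littlewood's theorem shows this sign changes infinitely often.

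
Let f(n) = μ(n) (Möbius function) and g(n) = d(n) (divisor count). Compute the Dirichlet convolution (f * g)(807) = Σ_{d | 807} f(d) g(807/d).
(μ * d)(807) = 1

Divisors of 807: [1, 3, 269, 807]. For each d | 807:
  d = 1: μ(1) · d(807/1) = 1 · 4 = 4
  d = 3: μ(3) · d(807/3) = -1 · 2 = -2
  d = 269: μ(269) · d(807/269) = -1 · 2 = -2
  d = 807: μ(807) · d(807/807) = 1 · 1 = 1
Summing: (μ * d)(807) = 4 + -2 + -2 + 1 = 1.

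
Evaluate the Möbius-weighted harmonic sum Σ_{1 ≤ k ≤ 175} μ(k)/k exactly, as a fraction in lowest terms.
Σ μ(k)/k = -291895861671370214401988773976597804369856804354890517841750669749/27764983964554203230141949225149376041830084932479143674493613998285

Values of μ(k) for 1 ≤ k ≤ 175: μ(1) = 1, μ(2) = -1, μ(3) = -1, μ(5) = -1, μ(6) = 1, μ(7) = -1, μ(10) = 1, μ(11) = -1, μ(13) = -1, μ(14) = 1, μ(15) = 1, μ(17) = -1, μ(19) = -1, μ(21) = 1, μ(22) = 1, μ(23) = -1, μ(26) = 1, μ(29) = -1, μ(30) = -1, μ(31) = -1, μ(33) = 1, μ(34) = 1, μ(35) = 1, μ(37) = -1, μ(38) = 1, μ(39) = 1, μ(41) = -1, μ(42) = -1, μ(43) = -1, μ(46) = 1, μ(47) = -1, μ(51) = 1, μ(53) = -1, μ(55) = 1, μ(57) = 1, μ(58) = 1, μ(59) = -1, μ(61) = -1, μ(62) = 1, μ(65) = 1, μ(66) = -1, μ(67) = -1, μ(69) = 1, μ(70) = -1, μ(71) = -1, μ(73) = -1, μ(74) = 1, μ(77) = 1, μ(78) = -1, μ(79) = -1, μ(82) = 1, μ(83) = -1, μ(85) = 1, μ(86) = 1, μ(87) = 1, μ(89) = -1, μ(91) = 1, μ(93) = 1, μ(94) = 1, μ(95) = 1, μ(97) = -1, μ(101) = -1, μ(102) = -1, μ(103) = -1, μ(105) = -1, μ(106) = 1, μ(107) = -1, μ(109) = -1, μ(110) = -1, μ(111) = 1, μ(113) = -1, μ(114) = -1, μ(115) = 1, μ(118) = 1, μ(119) = 1, μ(122) = 1, μ(123) = 1, μ(127) = -1, μ(129) = 1, μ(130) = -1, μ(131) = -1, μ(133) = 1, μ(134) = 1, μ(137) = -1, μ(138) = -1, μ(139) = -1, μ(141) = 1, μ(142) = 1, μ(143) = 1, μ(145) = 1, μ(146) = 1, μ(149) = -1, μ(151) = -1, μ(154) = -1, μ(155) = 1, μ(157) = -1, μ(158) = 1, μ(159) = 1, μ(161) = 1, μ(163) = -1, μ(165) = -1, μ(166) = 1, μ(167) = -1, μ(170) = -1, μ(173) = -1, μ(174) = -1, with μ = 0 on non-squarefree integers. Summing μ(k)/k for k where μ(k) ≠ 0 gives -291895861671370214401988773976597804369856804354890517841750669749/27764983964554203230141949225149376041830084932479143674493613998285 ≈ -0.0105. (PNT ⟺ this sum → 0 as n → ∞.)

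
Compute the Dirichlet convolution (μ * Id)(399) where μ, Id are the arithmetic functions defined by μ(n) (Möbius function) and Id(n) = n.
(μ * Id)(399) = 216

Divisors of 399: [1, 3, 7, 19, 21, 57, 133, 399]. For each d | 399:
  d = 1: μ(1) · Id(399/1) = 1 · 399 = 399
  d = 3: μ(3) · Id(399/3) = -1 · 133 = -133
  d = 7: μ(7) · Id(399/7) = -1 · 57 = -57
  d = 19: μ(19) · Id(399/19) = -1 · 21 = -21
  d = 21: μ(21) · Id(399/21) = 1 · 19 = 19
  d = 57: μ(57) · Id(399/57) = 1 · 7 = 7
  d = 133: μ(133) · Id(399/133) = 1 · 3 = 3
  d = 399: μ(399) · Id(399/399) = -1 · 1 = -1
Summing: (μ * Id)(399) = 399 + -133 + -57 + -21 + 19 + 7 + 3 + -1 = 216.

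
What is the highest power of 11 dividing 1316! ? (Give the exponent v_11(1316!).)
v_11(1316!) = 129

Legendre's formula: v_p(n!) = Σ_{k ≥ 1} ⌊n / p^k⌋. For p = 11, n = 1316, the terms are:
  ⌊1316/11^1⌋ = ⌊1316/11⌋ = 119
  ⌊1316/11^2⌋ = ⌊1316/121⌋ = 10
(the next term ⌊1316/11^3⌋ = 0, terminating the sum). Summing: v_11(1316!) = 119 + 10 = 129.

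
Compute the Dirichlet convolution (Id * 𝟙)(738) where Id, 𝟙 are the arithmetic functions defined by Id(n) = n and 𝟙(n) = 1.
(Id * 𝟙)(738) = 1638

Divisors of 738: [1, 2, 3, 6, 9, 18, 41, 82, 123, 246, 369, 738]. For each d | 738:
  d = 1: Id(1) · 𝟙(738/1) = 1 · 1 = 1
  d = 2: Id(2) · 𝟙(738/2) = 2 · 1 = 2
  d = 3: Id(3) · 𝟙(738/3) = 3 · 1 = 3
  d = 6: Id(6) · 𝟙(738/6) = 6 · 1 = 6
  d = 9: Id(9) · 𝟙(738/9) = 9 · 1 = 9
  d = 18: Id(18) · 𝟙(738/18) = 18 · 1 = 18
  d = 41: Id(41) · 𝟙(738/41) = 41 · 1 = 41
  d = 82: Id(82) · 𝟙(738/82) = 82 · 1 = 82
  d = 123: Id(123) · 𝟙(738/123) = 123 · 1 = 123
  d = 246: Id(246) · 𝟙(738/246) = 246 · 1 = 246
  d = 369: Id(369) · 𝟙(738/369) = 369 · 1 = 369
  d = 738: Id(738) · 𝟙(738/738) = 738 · 1 = 738
Summing: (Id * 𝟙)(738) = 1 + 2 + 3 + 6 + 9 + 18 + 41 + 82 + 123 + 246 + 369 + 738 = 1638.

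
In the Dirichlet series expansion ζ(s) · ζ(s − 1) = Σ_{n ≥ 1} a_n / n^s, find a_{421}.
σ(421) = 422

In the product (Σ m^0/m^s)(Σ k / k^s) = Σ (Σ_{d | n} d) / n^s, the coefficient of 1/n^s is σ(n) = Σ_{d | n} d. For n = 421, divisors are [1, 421]; summing: σ(421) = 422.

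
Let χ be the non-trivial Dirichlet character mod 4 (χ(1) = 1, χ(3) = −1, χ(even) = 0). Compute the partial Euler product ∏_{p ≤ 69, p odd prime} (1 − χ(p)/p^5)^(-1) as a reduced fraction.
∏ = 37979204647637350516760877329690181347337250286656304892593349955377546774080367593893487696930042429/38125690090169221251718118687086971940856605396725095947148046662410194981822835725803035469807616000

The odd primes p ≤ 69 are [3, 5, 7, 11, 13, 17, 19, 23, 29, 31, 37, 41, 43, 47, 53, 59, 61, 67]. For each, χ(p) = 1 if p ≡ 1 mod 4, χ(p) = −1 if p ≡ 3 mod 4. Taking (1 − χ(p)/p^5)^(-1) = p^5/(p^5 − χ(p)): (1 − (-1)/3^5)^(-1) · (1 − (1)/5^5)^(-1) · (1 − (-1)/7^5)^(-1) · (1 − (-1)/11^5)^(-1) · (1 − (1)/13^5)^(-1) · (1 − (1)/17^5)^(-1) · (1 − (-1)/19^5)^(-1) · (1 − (-1)/23^5)^(-1) · (1 − (1)/29^5)^(-1) · (1 − (-1)/31^5)^(-1) · (1 − (1)/37^5)^(-1) · (1 − (1)/41^5)^(-1) · (1 − (-1)/43^5)^(-1) · (1 − (-1)/47^5)^(-1) · (1 − (1)/53^5)^(-1) · (1 − (-1)/59^5)^(-1) · (1 − (1)/61^5)^(-1) · (1 − (-1)/67^5)^(-1) = 37979204647637350516760877329690181347337250286656304892593349955377546774080367593893487696930042429/38125690090169221251718118687086971940856605396725095947148046662410194981822835725803035469807616000.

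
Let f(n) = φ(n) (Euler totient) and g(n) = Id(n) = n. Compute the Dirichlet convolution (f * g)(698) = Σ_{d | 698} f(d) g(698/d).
(φ * Id)(698) = 2091

Divisors of 698: [1, 2, 349, 698]. For each d | 698:
  d = 1: φ(1) · Id(698/1) = 1 · 698 = 698
  d = 2: φ(2) · Id(698/2) = 1 · 349 = 349
  d = 349: φ(349) · Id(698/349) = 348 · 2 = 696
  d = 698: φ(698) · Id(698/698) = 348 · 1 = 348
Summing: (φ * Id)(698) = 698 + 349 + 696 + 348 = 2091.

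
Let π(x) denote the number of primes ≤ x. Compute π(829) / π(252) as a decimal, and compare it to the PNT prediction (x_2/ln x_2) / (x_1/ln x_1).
π(829)/π(252) = 145/54 ≈ 2.6852;  PNT prediction ≈ 2.7068.

π(252) = 54 and π(829) = 145, so π(829)/π(252) ≈ 2.6852. The PNT-predicted ratio is (829/ln(829)) / (252/ln(252)) ≈ 2.7068. The two agree to within a few percent, as expected.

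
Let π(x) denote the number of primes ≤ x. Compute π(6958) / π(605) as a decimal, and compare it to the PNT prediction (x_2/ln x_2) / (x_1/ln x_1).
π(6958)/π(605) = 892/110 ≈ 8.1091;  PNT prediction ≈ 8.3260.

π(605) = 110 and π(6958) = 892, so π(6958)/π(605) ≈ 8.1091. The PNT-predicted ratio is (6958/ln(6958)) / (605/ln(605)) ≈ 8.3260. The two agree to within a few percent, as expected.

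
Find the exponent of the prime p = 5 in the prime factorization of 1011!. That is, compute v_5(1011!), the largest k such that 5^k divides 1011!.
v_5(1011!) = 251

Legendre's formula: v_p(n!) = Σ_{k ≥ 1} ⌊n / p^k⌋. For p = 5, n = 1011, the terms are:
  ⌊1011/5^1⌋ = ⌊1011/5⌋ = 202
  ⌊1011/5^2⌋ = ⌊1011/25⌋ = 40
  ⌊1011/5^3⌋ = ⌊1011/125⌋ = 8
  ⌊1011/5^4⌋ = ⌊1011/625⌋ = 1
(the next term ⌊1011/5^5⌋ = 0, terminating the sum). Summing: v_5(1011!) = 202 + 40 + 8 + 1 = 251.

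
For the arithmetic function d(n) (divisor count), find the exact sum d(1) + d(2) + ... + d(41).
Σ_{n ≤ 41} d(n) = 160

Compute d(n) for each 1 ≤ n ≤ 41: d(1) = 1, d(2) = 2, d(3) = 2, d(4) = 3, d(5) = 2, d(6) = 4, d(7) = 2, d(8) = 4, d(9) = 3, d(10) = 4, d(11) = 2, d(12) = 6, d(13) = 2, d(14) = 4, d(15) = 4, d(16) = 5, d(17) = 2, d(18) = 6, d(19) = 2, d(20) = 6, d(21) = 4, d(22) = 4, d(23) = 2, d(24) = 8, d(25) = 3, d(26) = 4, d(27) = 4, d(28) = 6, d(29) = 2, d(30) = 8, d(31) = 2, d(32) = 6, d(33) = 4, d(34) = 4, d(35) = 4, d(36) = 9, d(37) = 2, d(38) = 4, d(39) = 4, d(40) = 8, d(41) = 2. Summing all 41 values: 160. (Dirichlet's divisor formula: Σ_{n ≤ x} d(n) = x ln(x) + (2γ − 1) x + O(√x). For x = 41, the asymptotic estimate is ≈ 158.59.)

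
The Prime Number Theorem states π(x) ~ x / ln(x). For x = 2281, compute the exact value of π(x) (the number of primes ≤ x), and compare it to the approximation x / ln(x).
π(2281) = 339;  x/ln(x) ≈ 294.99;  relative error ≈ 12.98%.

Directly count primes up to 2281: π(2281) = 339. The PNT approximation gives 2281/ln(2281) ≈ 2281/7.73237 ≈ 294.99. Relative error (π(x) − x/ln(x)) / π(x) ≈ 12.98%; the approximation is known to undercount slightly (Li(x) is a better estimate).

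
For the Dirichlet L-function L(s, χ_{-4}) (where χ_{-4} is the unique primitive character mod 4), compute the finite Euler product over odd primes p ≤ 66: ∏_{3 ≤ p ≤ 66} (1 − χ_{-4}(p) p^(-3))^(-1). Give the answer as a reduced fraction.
∏ = 126115667482028600084463789626710364805572778792731/130156894276470431285217911893722225289762827141120

The odd primes p ≤ 66 are [3, 5, 7, 11, 13, 17, 19, 23, 29, 31, 37, 41, 43, 47, 53, 59, 61]. For each, χ(p) = 1 if p ≡ 1 mod 4, χ(p) = −1 if p ≡ 3 mod 4. Taking (1 − χ(p)/p^3)^(-1) = p^3/(p^3 − χ(p)): (1 − (-1)/3^3)^(-1) · (1 − (1)/5^3)^(-1) · (1 − (-1)/7^3)^(-1) · (1 − (-1)/11^3)^(-1) · (1 − (1)/13^3)^(-1) · (1 − (1)/17^3)^(-1) · (1 − (-1)/19^3)^(-1) · (1 − (-1)/23^3)^(-1) · (1 − (1)/29^3)^(-1) · (1 − (-1)/31^3)^(-1) · (1 − (1)/37^3)^(-1) · (1 − (1)/41^3)^(-1) · (1 − (-1)/43^3)^(-1) · (1 − (-1)/47^3)^(-1) · (1 − (1)/53^3)^(-1) · (1 − (-1)/59^3)^(-1) · (1 − (1)/61^3)^(-1) = 126115667482028600084463789626710364805572778792731/130156894276470431285217911893722225289762827141120.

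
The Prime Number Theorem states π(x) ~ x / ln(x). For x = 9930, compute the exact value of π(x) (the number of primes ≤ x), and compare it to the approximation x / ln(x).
π(9930) = 1224;  x/ln(x) ≈ 1078.96;  relative error ≈ 11.85%.

Directly count primes up to 9930: π(9930) = 1224. The PNT approximation gives 9930/ln(9930) ≈ 9930/9.20332 ≈ 1078.96. Relative error (π(x) − x/ln(x)) / π(x) ≈ 11.85%; the approximation is known to undercount slightly (Li(x) is a better estimate).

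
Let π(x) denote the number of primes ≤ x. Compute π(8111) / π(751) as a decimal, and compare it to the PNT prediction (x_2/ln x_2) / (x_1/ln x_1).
π(8111)/π(751) = 1020/133 ≈ 7.6692;  PNT prediction ≈ 7.9450.

π(751) = 133 and π(8111) = 1020, so π(8111)/π(751) ≈ 7.6692. The PNT-predicted ratio is (8111/ln(8111)) / (751/ln(751)) ≈ 7.9450. The two agree to within a few percent, as expected.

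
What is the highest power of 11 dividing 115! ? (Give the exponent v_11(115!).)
v_11(115!) = 10

Legendre's formula: v_p(n!) = Σ_{k ≥ 1} ⌊n / p^k⌋. For p = 11, n = 115, the terms are:
  ⌊115/11^1⌋ = ⌊115/11⌋ = 10
(the next term ⌊115/11^2⌋ = 0, terminating the sum). Summing: v_11(115!) = 10 = 10.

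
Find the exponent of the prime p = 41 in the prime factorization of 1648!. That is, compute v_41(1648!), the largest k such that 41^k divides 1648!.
v_41(1648!) = 40

Legendre's formula: v_p(n!) = Σ_{k ≥ 1} ⌊n / p^k⌋. For p = 41, n = 1648, the terms are:
  ⌊1648/41^1⌋ = ⌊1648/41⌋ = 40
(the next term ⌊1648/41^2⌋ = 0, terminating the sum). Summing: v_41(1648!) = 40 = 40.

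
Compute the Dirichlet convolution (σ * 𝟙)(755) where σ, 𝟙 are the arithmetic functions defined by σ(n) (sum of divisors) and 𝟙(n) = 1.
(σ * 𝟙)(755) = 1071

Divisors of 755: [1, 5, 151, 755]. For each d | 755:
  d = 1: σ(1) · 𝟙(755/1) = 1 · 1 = 1
  d = 5: σ(5) · 𝟙(755/5) = 6 · 1 = 6
  d = 151: σ(151) · 𝟙(755/151) = 152 · 1 = 152
  d = 755: σ(755) · 𝟙(755/755) = 912 · 1 = 912
Summing: (σ * 𝟙)(755) = 1 + 6 + 152 + 912 = 1071.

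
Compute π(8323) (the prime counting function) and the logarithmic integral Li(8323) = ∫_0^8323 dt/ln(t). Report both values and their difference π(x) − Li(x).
π(8323) = 1044;  Li(8323) ≈ 1062.28;  π(x) − Li(x) ≈ -18.28.

Direct count of primes ≤ 8323 gives π(8323) = 1044. Numerical evaluation of the logarithmic integral gives Li(8323) ≈ 1062.28. The difference π(x) − Li(x) ≈ -18.28 is typically negative for small/moderate x (Li(x) overestimates), though Littlewood's theorem shows this sign changes infinitely often.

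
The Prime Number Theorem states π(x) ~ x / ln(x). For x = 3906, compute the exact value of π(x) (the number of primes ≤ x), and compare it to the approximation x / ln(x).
π(3906) = 539;  x/ln(x) ≈ 472.29;  relative error ≈ 12.38%.

Directly count primes up to 3906: π(3906) = 539. The PNT approximation gives 3906/ln(3906) ≈ 3906/8.27027 ≈ 472.29. Relative error (π(x) − x/ln(x)) / π(x) ≈ 12.38%; the approximation is known to undercount slightly (Li(x) is a better estimate).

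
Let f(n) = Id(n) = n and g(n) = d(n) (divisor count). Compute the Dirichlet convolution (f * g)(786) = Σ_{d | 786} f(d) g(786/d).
(Id * d)(786) = 2660

Divisors of 786: [1, 2, 3, 6, 131, 262, 393, 786]. For each d | 786:
  d = 1: Id(1) · d(786/1) = 1 · 8 = 8
  d = 2: Id(2) · d(786/2) = 2 · 4 = 8
  d = 3: Id(3) · d(786/3) = 3 · 4 = 12
  d = 6: Id(6) · d(786/6) = 6 · 2 = 12
  d = 131: Id(131) · d(786/131) = 131 · 4 = 524
  d = 262: Id(262) · d(786/262) = 262 · 2 = 524
  d = 393: Id(393) · d(786/393) = 393 · 2 = 786
  d = 786: Id(786) · d(786/786) = 786 · 1 = 786
Summing: (Id * d)(786) = 8 + 8 + 12 + 12 + 524 + 524 + 786 + 786 = 2660.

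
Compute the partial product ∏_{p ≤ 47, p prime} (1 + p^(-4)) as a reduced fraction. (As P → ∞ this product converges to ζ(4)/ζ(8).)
∏ = 47811026860845170938198805915402199301066734558460286583378224128/44354583229145063659978971326989541656878007876738536067589135625

The primes p ≤ 47 are [2, 3, 5, 7, 11, 13, 17, 19, 23, 29, 31, 37, 41, 43, 47]. For each, (1 + 1/p^4) = (p^4 + 1)/p^4. Multiplying these fractions over p ∈ [2, 3, 5, 7, 11, 13, 17, 19, 23, 29, 31, 37, 41, 43, 47] gives 47811026860845170938198805915402199301066734558460286583378224128/44354583229145063659978971326989541656878007876738536067589135625. (In the limit P → ∞ this tends to ζ(4)/ζ(8).)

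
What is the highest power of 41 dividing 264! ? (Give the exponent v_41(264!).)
v_41(264!) = 6

Legendre's formula: v_p(n!) = Σ_{k ≥ 1} ⌊n / p^k⌋. For p = 41, n = 264, the terms are:
  ⌊264/41^1⌋ = ⌊264/41⌋ = 6
(the next term ⌊264/41^2⌋ = 0, terminating the sum). Summing: v_41(264!) = 6 = 6.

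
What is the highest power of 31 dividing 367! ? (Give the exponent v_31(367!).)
v_31(367!) = 11

Legendre's formula: v_p(n!) = Σ_{k ≥ 1} ⌊n / p^k⌋. For p = 31, n = 367, the terms are:
  ⌊367/31^1⌋ = ⌊367/31⌋ = 11
(the next term ⌊367/31^2⌋ = 0, terminating the sum). Summing: v_31(367!) = 11 = 11.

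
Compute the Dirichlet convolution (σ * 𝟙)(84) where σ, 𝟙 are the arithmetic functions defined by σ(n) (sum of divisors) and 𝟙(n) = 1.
(σ * 𝟙)(84) = 495

Divisors of 84: [1, 2, 3, 4, 6, 7, 12, 14, 21, 28, 42, 84]. For each d | 84:
  d = 1: σ(1) · 𝟙(84/1) = 1 · 1 = 1
  d = 2: σ(2) · 𝟙(84/2) = 3 · 1 = 3
  d = 3: σ(3) · 𝟙(84/3) = 4 · 1 = 4
  d = 4: σ(4) · 𝟙(84/4) = 7 · 1 = 7
  d = 6: σ(6) · 𝟙(84/6) = 12 · 1 = 12
  d = 7: σ(7) · 𝟙(84/7) = 8 · 1 = 8
  d = 12: σ(12) · 𝟙(84/12) = 28 · 1 = 28
  d = 14: σ(14) · 𝟙(84/14) = 24 · 1 = 24
  d = 21: σ(21) · 𝟙(84/21) = 32 · 1 = 32
  d = 28: σ(28) · 𝟙(84/28) = 56 · 1 = 56
  d = 42: σ(42) · 𝟙(84/42) = 96 · 1 = 96
  d = 84: σ(84) · 𝟙(84/84) = 224 · 1 = 224
Summing: (σ * 𝟙)(84) = 1 + 3 + 4 + 7 + 12 + 8 + 28 + 24 + 32 + 56 + 96 + 224 = 495.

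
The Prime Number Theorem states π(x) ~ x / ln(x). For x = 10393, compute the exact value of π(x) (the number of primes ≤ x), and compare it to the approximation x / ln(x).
π(10393) = 1273;  x/ln(x) ≈ 1123.70;  relative error ≈ 11.73%.

Directly count primes up to 10393: π(10393) = 1273. The PNT approximation gives 10393/ln(10393) ≈ 10393/9.24889 ≈ 1123.70. Relative error (π(x) − x/ln(x)) / π(x) ≈ 11.73%; the approximation is known to undercount slightly (Li(x) is a better estimate).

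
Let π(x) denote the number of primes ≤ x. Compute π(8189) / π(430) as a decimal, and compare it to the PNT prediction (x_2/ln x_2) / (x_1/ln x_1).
π(8189)/π(430) = 1027/82 ≈ 12.5244;  PNT prediction ≈ 12.8161.

π(430) = 82 and π(8189) = 1027, so π(8189)/π(430) ≈ 12.5244. The PNT-predicted ratio is (8189/ln(8189)) / (430/ln(430)) ≈ 12.8161. The two agree to within a few percent, as expected.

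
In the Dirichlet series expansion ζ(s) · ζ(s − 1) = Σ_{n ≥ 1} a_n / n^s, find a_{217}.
σ(217) = 256

In the product (Σ m^0/m^s)(Σ k / k^s) = Σ (Σ_{d | n} d) / n^s, the coefficient of 1/n^s is σ(n) = Σ_{d | n} d. For n = 217, divisors are [1, 7, 31, 217]; summing: σ(217) = 256.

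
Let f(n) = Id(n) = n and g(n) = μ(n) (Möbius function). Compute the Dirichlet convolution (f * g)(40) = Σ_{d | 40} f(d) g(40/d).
(Id * μ)(40) = 16

Divisors of 40: [1, 2, 4, 5, 8, 10, 20, 40]. For each d | 40:
  d = 1: Id(1) · μ(40/1) = 1 · 0 = 0
  d = 2: Id(2) · μ(40/2) = 2 · 0 = 0
  d = 4: Id(4) · μ(40/4) = 4 · 1 = 4
  d = 5: Id(5) · μ(40/5) = 5 · 0 = 0
  d = 8: Id(8) · μ(40/8) = 8 · -1 = -8
  d = 10: Id(10) · μ(40/10) = 10 · 0 = 0
  d = 20: Id(20) · μ(40/20) = 20 · -1 = -20
  d = 40: Id(40) · μ(40/40) = 40 · 1 = 40
Summing: (Id * μ)(40) = 0 + 0 + 4 + 0 + -8 + 0 + -20 + 40 = 16.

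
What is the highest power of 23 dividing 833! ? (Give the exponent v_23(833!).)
v_23(833!) = 37

Legendre's formula: v_p(n!) = Σ_{k ≥ 1} ⌊n / p^k⌋. For p = 23, n = 833, the terms are:
  ⌊833/23^1⌋ = ⌊833/23⌋ = 36
  ⌊833/23^2⌋ = ⌊833/529⌋ = 1
(the next term ⌊833/23^3⌋ = 0, terminating the sum). Summing: v_23(833!) = 36 + 1 = 37.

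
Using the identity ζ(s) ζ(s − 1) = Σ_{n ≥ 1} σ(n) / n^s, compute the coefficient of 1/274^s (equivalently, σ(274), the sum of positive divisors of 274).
σ(274) = 414

In the product (Σ m^0/m^s)(Σ k / k^s) = Σ (Σ_{d | n} d) / n^s, the coefficient of 1/n^s is σ(n) = Σ_{d | n} d. For n = 274, divisors are [1, 2, 137, 274]; summing: σ(274) = 414.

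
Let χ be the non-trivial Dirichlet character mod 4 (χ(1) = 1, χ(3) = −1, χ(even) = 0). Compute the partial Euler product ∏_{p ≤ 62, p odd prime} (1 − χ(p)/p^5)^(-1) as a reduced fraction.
∏ = 478212334295798677259125227573990358291095208018494528428976877948999059062284551009530475199/480056794509206891424767146601704797711651986953735424570384919662551238689346859653136384000

The odd primes p ≤ 62 are [3, 5, 7, 11, 13, 17, 19, 23, 29, 31, 37, 41, 43, 47, 53, 59, 61]. For each, χ(p) = 1 if p ≡ 1 mod 4, χ(p) = −1 if p ≡ 3 mod 4. Taking (1 − χ(p)/p^5)^(-1) = p^5/(p^5 − χ(p)): (1 − (-1)/3^5)^(-1) · (1 − (1)/5^5)^(-1) · (1 − (-1)/7^5)^(-1) · (1 − (-1)/11^5)^(-1) · (1 − (1)/13^5)^(-1) · (1 − (1)/17^5)^(-1) · (1 − (-1)/19^5)^(-1) · (1 − (-1)/23^5)^(-1) · (1 − (1)/29^5)^(-1) · (1 − (-1)/31^5)^(-1) · (1 − (1)/37^5)^(-1) · (1 − (1)/41^5)^(-1) · (1 − (-1)/43^5)^(-1) · (1 − (-1)/47^5)^(-1) · (1 − (1)/53^5)^(-1) · (1 − (-1)/59^5)^(-1) · (1 − (1)/61^5)^(-1) = 478212334295798677259125227573990358291095208018494528428976877948999059062284551009530475199/480056794509206891424767146601704797711651986953735424570384919662551238689346859653136384000.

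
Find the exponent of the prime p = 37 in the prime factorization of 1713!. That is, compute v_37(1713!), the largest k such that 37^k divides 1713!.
v_37(1713!) = 47

Legendre's formula: v_p(n!) = Σ_{k ≥ 1} ⌊n / p^k⌋. For p = 37, n = 1713, the terms are:
  ⌊1713/37^1⌋ = ⌊1713/37⌋ = 46
  ⌊1713/37^2⌋ = ⌊1713/1369⌋ = 1
(the next term ⌊1713/37^3⌋ = 0, terminating the sum). Summing: v_37(1713!) = 46 + 1 = 47.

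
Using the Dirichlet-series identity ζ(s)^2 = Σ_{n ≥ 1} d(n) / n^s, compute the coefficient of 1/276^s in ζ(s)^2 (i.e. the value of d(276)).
d(276) = 12

ζ(s)^2 = (Σ 1/m^s)(Σ 1/k^s). The coefficient of 1/n^s in the product is the number of ordered pairs (m, k) with mk = n, which equals d(n). For n = 276, divisors are [1, 2, 3, 4, 6, 12, 23, 46, 69, 92, 138, 276], so d(276) = 12.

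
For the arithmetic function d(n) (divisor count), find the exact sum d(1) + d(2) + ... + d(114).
Σ_{n ≤ 114} d(n) = 562

Compute d(n) for each 1 ≤ n ≤ 114: d(1) = 1, d(2) = 2, d(3) = 2, d(4) = 3, d(5) = 2, d(6) = 4, d(7) = 2, d(8) = 4, d(9) = 3, d(10) = 4, d(11) = 2, d(12) = 6, d(13) = 2, d(14) = 4, d(15) = 4, d(16) = 5, d(17) = 2, d(18) = 6, d(19) = 2, d(20) = 6, d(21) = 4, d(22) = 4, d(23) = 2, d(24) = 8, d(25) = 3, d(26) = 4, d(27) = 4, d(28) = 6, d(29) = 2, d(30) = 8, d(31) = 2, d(32) = 6, d(33) = 4, d(34) = 4, d(35) = 4, d(36) = 9, d(37) = 2, d(38) = 4, d(39) = 4, d(40) = 8, d(41) = 2, d(42) = 8, d(43) = 2, d(44) = 6, d(45) = 6, d(46) = 4, d(47) = 2, d(48) = 10, d(49) = 3, d(50) = 6, d(51) = 4, d(52) = 6, d(53) = 2, d(54) = 8, d(55) = 4, d(56) = 8, d(57) = 4, d(58) = 4, d(59) = 2, d(60) = 12, d(61) = 2, d(62) = 4, d(63) = 6, d(64) = 7, d(65) = 4, d(66) = 8, d(67) = 2, d(68) = 6, d(69) = 4, d(70) = 8, d(71) = 2, d(72) = 12, d(73) = 2, d(74) = 4, d(75) = 6, d(76) = 6, d(77) = 4, d(78) = 8, d(79) = 2, d(80) = 10, d(81) = 5, d(82) = 4, d(83) = 2, d(84) = 12, d(85) = 4, d(86) = 4, d(87) = 4, d(88) = 8, d(89) = 2, d(90) = 12, d(91) = 4, d(92) = 6, d(93) = 4, d(94) = 4, d(95) = 4, d(96) = 12, d(97) = 2, d(98) = 6, d(99) = 6, d(100) = 9, d(101) = 2, d(102) = 8, d(103) = 2, d(104) = 8, d(105) = 8, d(106) = 4, d(107) = 2, d(108) = 12, d(109) = 2, d(110) = 8, d(111) = 4, d(112) = 10, d(113) = 2, d(114) = 8. Summing all 114 values: 562. (Dirichlet's divisor formula: Σ_{n ≤ x} d(n) = x ln(x) + (2γ − 1) x + O(√x). For x = 114, the asymptotic estimate is ≈ 557.53.)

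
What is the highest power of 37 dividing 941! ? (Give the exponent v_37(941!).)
v_37(941!) = 25

Legendre's formula: v_p(n!) = Σ_{k ≥ 1} ⌊n / p^k⌋. For p = 37, n = 941, the terms are:
  ⌊941/37^1⌋ = ⌊941/37⌋ = 25
(the next term ⌊941/37^2⌋ = 0, terminating the sum). Summing: v_37(941!) = 25 = 25.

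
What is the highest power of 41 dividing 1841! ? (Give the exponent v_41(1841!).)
v_41(1841!) = 45

Legendre's formula: v_p(n!) = Σ_{k ≥ 1} ⌊n / p^k⌋. For p = 41, n = 1841, the terms are:
  ⌊1841/41^1⌋ = ⌊1841/41⌋ = 44
  ⌊1841/41^2⌋ = ⌊1841/1681⌋ = 1
(the next term ⌊1841/41^3⌋ = 0, terminating the sum). Summing: v_41(1841!) = 44 + 1 = 45.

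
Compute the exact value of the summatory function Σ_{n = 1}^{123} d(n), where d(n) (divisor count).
Σ_{n ≤ 123} d(n) = 613

Compute d(n) for each 1 ≤ n ≤ 123: d(1) = 1, d(2) = 2, d(3) = 2, d(4) = 3, d(5) = 2, d(6) = 4, d(7) = 2, d(8) = 4, d(9) = 3, d(10) = 4, d(11) = 2, d(12) = 6, d(13) = 2, d(14) = 4, d(15) = 4, d(16) = 5, d(17) = 2, d(18) = 6, d(19) = 2, d(20) = 6, d(21) = 4, d(22) = 4, d(23) = 2, d(24) = 8, d(25) = 3, d(26) = 4, d(27) = 4, d(28) = 6, d(29) = 2, d(30) = 8, d(31) = 2, d(32) = 6, d(33) = 4, d(34) = 4, d(35) = 4, d(36) = 9, d(37) = 2, d(38) = 4, d(39) = 4, d(40) = 8, d(41) = 2, d(42) = 8, d(43) = 2, d(44) = 6, d(45) = 6, d(46) = 4, d(47) = 2, d(48) = 10, d(49) = 3, d(50) = 6, d(51) = 4, d(52) = 6, d(53) = 2, d(54) = 8, d(55) = 4, d(56) = 8, d(57) = 4, d(58) = 4, d(59) = 2, d(60) = 12, d(61) = 2, d(62) = 4, d(63) = 6, d(64) = 7, d(65) = 4, d(66) = 8, d(67) = 2, d(68) = 6, d(69) = 4, d(70) = 8, d(71) = 2, d(72) = 12, d(73) = 2, d(74) = 4, d(75) = 6, d(76) = 6, d(77) = 4, d(78) = 8, d(79) = 2, d(80) = 10, d(81) = 5, d(82) = 4, d(83) = 2, d(84) = 12, d(85) = 4, d(86) = 4, d(87) = 4, d(88) = 8, d(89) = 2, d(90) = 12, d(91) = 4, d(92) = 6, d(93) = 4, d(94) = 4, d(95) = 4, d(96) = 12, d(97) = 2, d(98) = 6, d(99) = 6, d(100) = 9, d(101) = 2, d(102) = 8, d(103) = 2, d(104) = 8, d(105) = 8, d(106) = 4, d(107) = 2, d(108) = 12, d(109) = 2, d(110) = 8, d(111) = 4, d(112) = 10, d(113) = 2, d(114) = 8, d(115) = 4, d(116) = 6, d(117) = 6, d(118) = 4, d(119) = 4, d(120) = 16, d(121) = 3, d(122) = 4, d(123) = 4. Summing all 123 values: 613. (Dirichlet's divisor formula: Σ_{n ≤ x} d(n) = x ln(x) + (2γ − 1) x + O(√x). For x = 123, the asymptotic estimate is ≈ 610.89.)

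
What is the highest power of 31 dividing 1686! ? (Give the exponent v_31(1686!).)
v_31(1686!) = 55

Legendre's formula: v_p(n!) = Σ_{k ≥ 1} ⌊n / p^k⌋. For p = 31, n = 1686, the terms are:
  ⌊1686/31^1⌋ = ⌊1686/31⌋ = 54
  ⌊1686/31^2⌋ = ⌊1686/961⌋ = 1
(the next term ⌊1686/31^3⌋ = 0, terminating the sum). Summing: v_31(1686!) = 54 + 1 = 55.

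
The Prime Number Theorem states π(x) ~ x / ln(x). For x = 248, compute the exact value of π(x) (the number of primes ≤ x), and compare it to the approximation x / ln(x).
π(248) = 53;  x/ln(x) ≈ 44.98;  relative error ≈ 15.13%.

Directly count primes up to 248: π(248) = 53. The PNT approximation gives 248/ln(248) ≈ 248/5.51343 ≈ 44.98. Relative error (π(x) − x/ln(x)) / π(x) ≈ 15.13%; the approximation is known to undercount slightly (Li(x) is a better estimate).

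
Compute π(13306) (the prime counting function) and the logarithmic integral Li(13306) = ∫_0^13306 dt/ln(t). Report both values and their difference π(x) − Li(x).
π(13306) = 1579;  Li(13306) ≈ 1599.37;  π(x) − Li(x) ≈ -20.37.

Direct count of primes ≤ 13306 gives π(13306) = 1579. Numerical evaluation of the logarithmic integral gives Li(13306) ≈ 1599.37. The difference π(x) − Li(x) ≈ -20.37 is typically negative for small/moderate x (Li(x) overestimates), though Littlewood's theorem shows this sign changes infinitely often.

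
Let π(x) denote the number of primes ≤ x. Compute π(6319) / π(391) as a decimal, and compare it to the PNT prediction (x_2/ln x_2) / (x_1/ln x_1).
π(6319)/π(391) = 822/77 ≈ 10.6753;  PNT prediction ≈ 11.0225.

π(391) = 77 and π(6319) = 822, so π(6319)/π(391) ≈ 10.6753. The PNT-predicted ratio is (6319/ln(6319)) / (391/ln(391)) ≈ 11.0225. The two agree to within a few percent, as expected.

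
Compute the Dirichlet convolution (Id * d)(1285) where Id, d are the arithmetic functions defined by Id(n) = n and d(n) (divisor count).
(Id * d)(1285) = 1813

Divisors of 1285: [1, 5, 257, 1285]. For each d | 1285:
  d = 1: Id(1) · d(1285/1) = 1 · 4 = 4
  d = 5: Id(5) · d(1285/5) = 5 · 2 = 10
  d = 257: Id(257) · d(1285/257) = 257 · 2 = 514
  d = 1285: Id(1285) · d(1285/1285) = 1285 · 1 = 1285
Summing: (Id * d)(1285) = 4 + 10 + 514 + 1285 = 1813.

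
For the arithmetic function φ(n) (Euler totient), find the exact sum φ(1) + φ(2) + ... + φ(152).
Σ_{n ≤ 152} φ(n) = 7080

Compute φ(n) for each 1 ≤ n ≤ 152: φ(1) = 1, φ(2) = 1, φ(3) = 2, φ(4) = 2, φ(5) = 4, φ(6) = 2, φ(7) = 6, φ(8) = 4, φ(9) = 6, φ(10) = 4, φ(11) = 10, φ(12) = 4, φ(13) = 12, φ(14) = 6, φ(15) = 8, φ(16) = 8, φ(17) = 16, φ(18) = 6, φ(19) = 18, φ(20) = 8, φ(21) = 12, φ(22) = 10, φ(23) = 22, φ(24) = 8, φ(25) = 20, φ(26) = 12, φ(27) = 18, φ(28) = 12, φ(29) = 28, φ(30) = 8, φ(31) = 30, φ(32) = 16, φ(33) = 20, φ(34) = 16, φ(35) = 24, φ(36) = 12, φ(37) = 36, φ(38) = 18, φ(39) = 24, φ(40) = 16, φ(41) = 40, φ(42) = 12, φ(43) = 42, φ(44) = 20, φ(45) = 24, φ(46) = 22, φ(47) = 46, φ(48) = 16, φ(49) = 42, φ(50) = 20, φ(51) = 32, φ(52) = 24, φ(53) = 52, φ(54) = 18, φ(55) = 40, φ(56) = 24, φ(57) = 36, φ(58) = 28, φ(59) = 58, φ(60) = 16, φ(61) = 60, φ(62) = 30, φ(63) = 36, φ(64) = 32, φ(65) = 48, φ(66) = 20, φ(67) = 66, φ(68) = 32, φ(69) = 44, φ(70) = 24, φ(71) = 70, φ(72) = 24, φ(73) = 72, φ(74) = 36, φ(75) = 40, φ(76) = 36, φ(77) = 60, φ(78) = 24, φ(79) = 78, φ(80) = 32, φ(81) = 54, φ(82) = 40, φ(83) = 82, φ(84) = 24, φ(85) = 64, φ(86) = 42, φ(87) = 56, φ(88) = 40, φ(89) = 88, φ(90) = 24, φ(91) = 72, φ(92) = 44, φ(93) = 60, φ(94) = 46, φ(95) = 72, φ(96) = 32, φ(97) = 96, φ(98) = 42, φ(99) = 60, φ(100) = 40, φ(101) = 100, φ(102) = 32, φ(103) = 102, φ(104) = 48, φ(105) = 48, φ(106) = 52, φ(107) = 106, φ(108) = 36, φ(109) = 108, φ(110) = 40, φ(111) = 72, φ(112) = 48, φ(113) = 112, φ(114) = 36, φ(115) = 88, φ(116) = 56, φ(117) = 72, φ(118) = 58, φ(119) = 96, φ(120) = 32, φ(121) = 110, φ(122) = 60, φ(123) = 80, φ(124) = 60, φ(125) = 100, φ(126) = 36, φ(127) = 126, φ(128) = 64, φ(129) = 84, φ(130) = 48, φ(131) = 130, φ(132) = 40, φ(133) = 108, φ(134) = 66, φ(135) = 72, φ(136) = 64, φ(137) = 136, φ(138) = 44, φ(139) = 138, φ(140) = 48, φ(141) = 92, φ(142) = 70, φ(143) = 120, φ(144) = 48, φ(145) = 112, φ(146) = 72, φ(147) = 84, φ(148) = 72, φ(149) = 148, φ(150) = 40, φ(151) = 150, φ(152) = 72. Summing all 152 values: 7080. (Average order: Σ_{n ≤ x} φ(n) ~ (3/π²) x². For x = 152, (3/π²)·152² ≈ 7022.77.)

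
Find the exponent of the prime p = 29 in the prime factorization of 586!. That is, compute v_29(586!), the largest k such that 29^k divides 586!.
v_29(586!) = 20

Legendre's formula: v_p(n!) = Σ_{k ≥ 1} ⌊n / p^k⌋. For p = 29, n = 586, the terms are:
  ⌊586/29^1⌋ = ⌊586/29⌋ = 20
(the next term ⌊586/29^2⌋ = 0, terminating the sum). Summing: v_29(586!) = 20 = 20.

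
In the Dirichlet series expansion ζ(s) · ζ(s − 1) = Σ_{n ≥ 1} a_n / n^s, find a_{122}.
σ(122) = 186

In the product (Σ m^0/m^s)(Σ k / k^s) = Σ (Σ_{d | n} d) / n^s, the coefficient of 1/n^s is σ(n) = Σ_{d | n} d. For n = 122, divisors are [1, 2, 61, 122]; summing: σ(122) = 186.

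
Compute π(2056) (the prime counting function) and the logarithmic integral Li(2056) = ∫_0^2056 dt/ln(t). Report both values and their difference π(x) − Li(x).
π(2056) = 310;  Li(2056) ≈ 322.16;  π(x) − Li(x) ≈ -12.16.

Direct count of primes ≤ 2056 gives π(2056) = 310. Numerical evaluation of the logarithmic integral gives Li(2056) ≈ 322.16. The difference π(x) − Li(x) ≈ -12.16 is typically negative for small/moderate x (Li(x) overestimates), though Littlewood's theorem shows this sign changes infinitely often.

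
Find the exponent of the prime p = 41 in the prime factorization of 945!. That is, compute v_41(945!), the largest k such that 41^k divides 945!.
v_41(945!) = 23

Legendre's formula: v_p(n!) = Σ_{k ≥ 1} ⌊n / p^k⌋. For p = 41, n = 945, the terms are:
  ⌊945/41^1⌋ = ⌊945/41⌋ = 23
(the next term ⌊945/41^2⌋ = 0, terminating the sum). Summing: v_41(945!) = 23 = 23.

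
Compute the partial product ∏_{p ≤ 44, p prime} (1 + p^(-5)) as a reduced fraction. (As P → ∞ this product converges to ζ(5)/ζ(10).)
∏ = 337266640043527822041984546776597328186597199973708681183232/325579173304271359254907763799806016454065290452479278531405

The primes p ≤ 44 are [2, 3, 5, 7, 11, 13, 17, 19, 23, 29, 31, 37, 41, 43]. For each, (1 + 1/p^5) = (p^5 + 1)/p^5. Multiplying these fractions over p ∈ [2, 3, 5, 7, 11, 13, 17, 19, 23, 29, 31, 37, 41, 43] gives 337266640043527822041984546776597328186597199973708681183232/325579173304271359254907763799806016454065290452479278531405. (In the limit P → ∞ this tends to ζ(5)/ζ(10).)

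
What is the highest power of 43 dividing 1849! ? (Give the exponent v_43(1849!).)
v_43(1849!) = 44

Legendre's formula: v_p(n!) = Σ_{k ≥ 1} ⌊n / p^k⌋. For p = 43, n = 1849, the terms are:
  ⌊1849/43^1⌋ = ⌊1849/43⌋ = 43
  ⌊1849/43^2⌋ = ⌊1849/1849⌋ = 1
(the next term ⌊1849/43^3⌋ = 0, terminating the sum). Summing: v_43(1849!) = 43 + 1 = 44.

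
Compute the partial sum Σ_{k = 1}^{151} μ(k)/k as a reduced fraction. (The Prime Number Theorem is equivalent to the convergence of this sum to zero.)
Σ μ(k)/k = 498553581288971583508015817946071430122138094746515981177/75106511663943725776296745409664000450228387787452181363970

Values of μ(k) for 1 ≤ k ≤ 151: μ(1) = 1, μ(2) = -1, μ(3) = -1, μ(5) = -1, μ(6) = 1, μ(7) = -1, μ(10) = 1, μ(11) = -1, μ(13) = -1, μ(14) = 1, μ(15) = 1, μ(17) = -1, μ(19) = -1, μ(21) = 1, μ(22) = 1, μ(23) = -1, μ(26) = 1, μ(29) = -1, μ(30) = -1, μ(31) = -1, μ(33) = 1, μ(34) = 1, μ(35) = 1, μ(37) = -1, μ(38) = 1, μ(39) = 1, μ(41) = -1, μ(42) = -1, μ(43) = -1, μ(46) = 1, μ(47) = -1, μ(51) = 1, μ(53) = -1, μ(55) = 1, μ(57) = 1, μ(58) = 1, μ(59) = -1, μ(61) = -1, μ(62) = 1, μ(65) = 1, μ(66) = -1, μ(67) = -1, μ(69) = 1, μ(70) = -1, μ(71) = -1, μ(73) = -1, μ(74) = 1, μ(77) = 1, μ(78) = -1, μ(79) = -1, μ(82) = 1, μ(83) = -1, μ(85) = 1, μ(86) = 1, μ(87) = 1, μ(89) = -1, μ(91) = 1, μ(93) = 1, μ(94) = 1, μ(95) = 1, μ(97) = -1, μ(101) = -1, μ(102) = -1, μ(103) = -1, μ(105) = -1, μ(106) = 1, μ(107) = -1, μ(109) = -1, μ(110) = -1, μ(111) = 1, μ(113) = -1, μ(114) = -1, μ(115) = 1, μ(118) = 1, μ(119) = 1, μ(122) = 1, μ(123) = 1, μ(127) = -1, μ(129) = 1, μ(130) = -1, μ(131) = -1, μ(133) = 1, μ(134) = 1, μ(137) = -1, μ(138) = -1, μ(139) = -1, μ(141) = 1, μ(142) = 1, μ(143) = 1, μ(145) = 1, μ(146) = 1, μ(149) = -1, μ(151) = -1, with μ = 0 on non-squarefree integers. Summing μ(k)/k for k where μ(k) ≠ 0 gives 498553581288971583508015817946071430122138094746515981177/75106511663943725776296745409664000450228387787452181363970 ≈ 0.0066. (PNT ⟺ this sum → 0 as n → ∞.)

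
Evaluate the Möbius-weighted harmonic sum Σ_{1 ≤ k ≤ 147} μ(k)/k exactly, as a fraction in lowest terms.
Σ μ(k)/k = 66670440746206079837278951558338834430808994180477323/3338215550199730022503077710549980019122111551066811030

Values of μ(k) for 1 ≤ k ≤ 147: μ(1) = 1, μ(2) = -1, μ(3) = -1, μ(5) = -1, μ(6) = 1, μ(7) = -1, μ(10) = 1, μ(11) = -1, μ(13) = -1, μ(14) = 1, μ(15) = 1, μ(17) = -1, μ(19) = -1, μ(21) = 1, μ(22) = 1, μ(23) = -1, μ(26) = 1, μ(29) = -1, μ(30) = -1, μ(31) = -1, μ(33) = 1, μ(34) = 1, μ(35) = 1, μ(37) = -1, μ(38) = 1, μ(39) = 1, μ(41) = -1, μ(42) = -1, μ(43) = -1, μ(46) = 1, μ(47) = -1, μ(51) = 1, μ(53) = -1, μ(55) = 1, μ(57) = 1, μ(58) = 1, μ(59) = -1, μ(61) = -1, μ(62) = 1, μ(65) = 1, μ(66) = -1, μ(67) = -1, μ(69) = 1, μ(70) = -1, μ(71) = -1, μ(73) = -1, μ(74) = 1, μ(77) = 1, μ(78) = -1, μ(79) = -1, μ(82) = 1, μ(83) = -1, μ(85) = 1, μ(86) = 1, μ(87) = 1, μ(89) = -1, μ(91) = 1, μ(93) = 1, μ(94) = 1, μ(95) = 1, μ(97) = -1, μ(101) = -1, μ(102) = -1, μ(103) = -1, μ(105) = -1, μ(106) = 1, μ(107) = -1, μ(109) = -1, μ(110) = -1, μ(111) = 1, μ(113) = -1, μ(114) = -1, μ(115) = 1, μ(118) = 1, μ(119) = 1, μ(122) = 1, μ(123) = 1, μ(127) = -1, μ(129) = 1, μ(130) = -1, μ(131) = -1, μ(133) = 1, μ(134) = 1, μ(137) = -1, μ(138) = -1, μ(139) = -1, μ(141) = 1, μ(142) = 1, μ(143) = 1, μ(145) = 1, μ(146) = 1, with μ = 0 on non-squarefree integers. Summing μ(k)/k for k where μ(k) ≠ 0 gives 66670440746206079837278951558338834430808994180477323/3338215550199730022503077710549980019122111551066811030 ≈ 0.0200. (PNT ⟺ this sum → 0 as n → ∞.)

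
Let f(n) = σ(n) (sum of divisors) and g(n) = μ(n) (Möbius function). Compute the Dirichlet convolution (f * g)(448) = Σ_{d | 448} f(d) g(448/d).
(σ * μ)(448) = 448

Divisors of 448: [1, 2, 4, 7, 8, 14, 16, 28, 32, 56, 64, 112, 224, 448]. For each d | 448:
  d = 1: σ(1) · μ(448/1) = 1 · 0 = 0
  d = 2: σ(2) · μ(448/2) = 3 · 0 = 0
  d = 4: σ(4) · μ(448/4) = 7 · 0 = 0
  d = 7: σ(7) · μ(448/7) = 8 · 0 = 0
  d = 8: σ(8) · μ(448/8) = 15 · 0 = 0
  d = 14: σ(14) · μ(448/14) = 24 · 0 = 0
  d = 16: σ(16) · μ(448/16) = 31 · 0 = 0
  d = 28: σ(28) · μ(448/28) = 56 · 0 = 0
  d = 32: σ(32) · μ(448/32) = 63 · 1 = 63
  d = 56: σ(56) · μ(448/56) = 120 · 0 = 0
  d = 64: σ(64) · μ(448/64) = 127 · -1 = -127
  d = 112: σ(112) · μ(448/112) = 248 · 0 = 0
  d = 224: σ(224) · μ(448/224) = 504 · -1 = -504
  d = 448: σ(448) · μ(448/448) = 1016 · 1 = 1016
Summing: (σ * μ)(448) = 0 + 0 + 0 + 0 + 0 + 0 + 0 + 0 + 63 + 0 + -127 + 0 + -504 + 1016 = 448.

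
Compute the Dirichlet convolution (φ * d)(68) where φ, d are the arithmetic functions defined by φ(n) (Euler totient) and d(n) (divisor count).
(φ * d)(68) = 126

Divisors of 68: [1, 2, 4, 17, 34, 68]. For each d | 68:
  d = 1: φ(1) · d(68/1) = 1 · 6 = 6
  d = 2: φ(2) · d(68/2) = 1 · 4 = 4
  d = 4: φ(4) · d(68/4) = 2 · 2 = 4
  d = 17: φ(17) · d(68/17) = 16 · 3 = 48
  d = 34: φ(34) · d(68/34) = 16 · 2 = 32
  d = 68: φ(68) · d(68/68) = 32 · 1 = 32
Summing: (φ * d)(68) = 6 + 4 + 4 + 48 + 32 + 32 = 126.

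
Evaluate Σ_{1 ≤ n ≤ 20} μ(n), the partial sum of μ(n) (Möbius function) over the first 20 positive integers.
Σ_{n ≤ 20} μ(n) = -3

Compute μ(n) for each 1 ≤ n ≤ 20: μ(1) = 1, μ(2) = -1, μ(3) = -1, μ(4) = 0, μ(5) = -1, μ(6) = 1, μ(7) = -1, μ(8) = 0, μ(9) = 0, μ(10) = 1, μ(11) = -1, μ(12) = 0, μ(13) = -1, μ(14) = 1, μ(15) = 1, μ(16) = 0, μ(17) = -1, μ(18) = 0, μ(19) = -1, μ(20) = 0. Summing all 20 values: -3. (Mertens function M(x) = Σ_{n ≤ x} μ(n); on average M(x) should be small (PNT ⟺ M(x) = o(x)).)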